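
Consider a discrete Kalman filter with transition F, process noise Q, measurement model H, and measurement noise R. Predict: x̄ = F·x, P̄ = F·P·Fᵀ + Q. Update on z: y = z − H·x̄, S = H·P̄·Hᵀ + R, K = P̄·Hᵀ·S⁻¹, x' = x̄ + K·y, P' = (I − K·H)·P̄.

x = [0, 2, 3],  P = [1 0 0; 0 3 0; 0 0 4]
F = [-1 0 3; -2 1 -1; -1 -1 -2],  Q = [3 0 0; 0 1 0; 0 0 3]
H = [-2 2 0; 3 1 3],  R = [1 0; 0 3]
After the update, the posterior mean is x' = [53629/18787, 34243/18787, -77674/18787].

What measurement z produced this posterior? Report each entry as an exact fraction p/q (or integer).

z = [-2, -2]

x̄ = F·x = [9, -1, -8]
P̄ = F·P·Fᵀ + Q = [40 -10 -23; -10 12 7; -23 7 23]
S = H·P̄·Hᵀ + R = [289 -76; -76 150]
K = P̄·Hᵀ·S⁻¹ = [-5942/18787 4249/37574; 3414/18787 4211/37574; 4766/18787 6583/37574]
x' − x̄ = [-115454/18787, 53030/18787, 72622/18787] = K·y
y = (KᵀK)⁻¹·Kᵀ·(x' − x̄) = [18, -4]
z = y + H·x̄ = [18, -4] + [-20, 2] = [-2, -2]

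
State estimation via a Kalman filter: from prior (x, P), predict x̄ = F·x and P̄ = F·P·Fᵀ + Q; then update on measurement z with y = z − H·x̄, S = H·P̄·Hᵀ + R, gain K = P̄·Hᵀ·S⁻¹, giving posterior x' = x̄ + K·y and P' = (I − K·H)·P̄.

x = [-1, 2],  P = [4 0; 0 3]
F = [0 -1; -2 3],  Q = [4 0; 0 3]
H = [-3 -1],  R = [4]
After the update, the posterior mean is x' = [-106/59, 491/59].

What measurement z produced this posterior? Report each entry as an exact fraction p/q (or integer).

z = [-3]

x̄ = F·x = [-2, 8]
P̄ = F·P·Fᵀ + Q = [7 -9; -9 46]
S = H·P̄·Hᵀ + R = [59]
K = P̄·Hᵀ·S⁻¹ = [-12/59; -19/59]
x' − x̄ = [12/59, 19/59] = K·y
y = (KᵀK)⁻¹·Kᵀ·(x' − x̄) = [-1]
z = y + H·x̄ = [-1] + [-2] = [-3]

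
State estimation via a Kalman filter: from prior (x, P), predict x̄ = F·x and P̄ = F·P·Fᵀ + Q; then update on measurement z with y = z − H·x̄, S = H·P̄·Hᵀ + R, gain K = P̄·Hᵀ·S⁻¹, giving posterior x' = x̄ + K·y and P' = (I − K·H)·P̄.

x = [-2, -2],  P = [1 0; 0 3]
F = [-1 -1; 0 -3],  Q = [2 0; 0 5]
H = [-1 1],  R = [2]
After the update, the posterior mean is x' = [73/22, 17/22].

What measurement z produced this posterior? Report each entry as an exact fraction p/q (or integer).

z = [-3]

x̄ = F·x = [4, 6]
P̄ = F·P·Fᵀ + Q = [6 9; 9 32]
S = H·P̄·Hᵀ + R = [22]
K = P̄·Hᵀ·S⁻¹ = [3/22; 23/22]
x' − x̄ = [-15/22, -115/22] = K·y
y = (KᵀK)⁻¹·Kᵀ·(x' − x̄) = [-5]
z = y + H·x̄ = [-5] + [2] = [-3]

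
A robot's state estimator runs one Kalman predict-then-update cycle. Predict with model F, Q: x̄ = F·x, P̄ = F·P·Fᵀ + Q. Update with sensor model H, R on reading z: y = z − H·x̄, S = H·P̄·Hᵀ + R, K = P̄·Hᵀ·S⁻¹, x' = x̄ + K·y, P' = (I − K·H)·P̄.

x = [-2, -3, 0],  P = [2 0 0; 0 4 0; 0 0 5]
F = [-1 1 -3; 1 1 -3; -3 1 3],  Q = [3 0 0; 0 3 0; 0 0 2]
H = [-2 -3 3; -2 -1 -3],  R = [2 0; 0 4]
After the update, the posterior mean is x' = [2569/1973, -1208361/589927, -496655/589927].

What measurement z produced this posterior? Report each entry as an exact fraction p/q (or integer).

x̄ = F·x = [-1, -5, 3]
P̄ = F·P·Fᵀ + Q = [54 47 -35; 47 54 -47; -35 -47 69]
S = H·P̄·Hᵀ + R = [3155 -149; -149 381]
K = P̄·Hᵀ·S⁻¹ = [-238/1973 -352/1973; -76150/589927 -40619/589927; 72924/589927 -110834/589927]
x' − x̄ = [4542/1973, 1741274/589927, -2266436/589927] = K·y
y = (KᵀK)⁻¹·Kᵀ·(x' − x̄) = [-25, 4]
z = y + H·x̄ = [-25, 4] + [26, -2] = [1, 2]

z = [1, 2]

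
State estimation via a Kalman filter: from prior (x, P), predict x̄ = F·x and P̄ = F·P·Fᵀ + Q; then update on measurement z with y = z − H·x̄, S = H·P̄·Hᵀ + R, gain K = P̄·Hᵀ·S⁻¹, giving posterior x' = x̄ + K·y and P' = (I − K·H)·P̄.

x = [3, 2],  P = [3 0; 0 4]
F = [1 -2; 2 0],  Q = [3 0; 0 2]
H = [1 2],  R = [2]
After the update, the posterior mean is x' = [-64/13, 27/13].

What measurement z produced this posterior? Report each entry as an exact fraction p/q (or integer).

x̄ = F·x = [-1, 6]
P̄ = F·P·Fᵀ + Q = [22 6; 6 14]
S = H·P̄·Hᵀ + R = [104]
K = P̄·Hᵀ·S⁻¹ = [17/52; 17/52]
x' − x̄ = [-51/13, -51/13] = K·y
y = (KᵀK)⁻¹·Kᵀ·(x' − x̄) = [-12]
z = y + H·x̄ = [-12] + [11] = [-1]

z = [-1]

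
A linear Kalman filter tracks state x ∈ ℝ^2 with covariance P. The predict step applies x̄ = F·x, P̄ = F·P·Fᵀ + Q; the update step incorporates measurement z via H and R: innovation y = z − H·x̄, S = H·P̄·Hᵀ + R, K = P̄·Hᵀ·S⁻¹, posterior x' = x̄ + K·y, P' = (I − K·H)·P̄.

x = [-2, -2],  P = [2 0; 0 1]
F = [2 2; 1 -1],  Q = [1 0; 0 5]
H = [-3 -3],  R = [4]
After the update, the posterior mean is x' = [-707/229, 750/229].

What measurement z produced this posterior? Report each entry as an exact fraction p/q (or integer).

z = [-1]

x̄ = F·x = [-8, 0]
P̄ = F·P·Fᵀ + Q = [13 2; 2 8]
S = H·P̄·Hᵀ + R = [229]
K = P̄·Hᵀ·S⁻¹ = [-45/229; -30/229]
x' − x̄ = [1125/229, 750/229] = K·y
y = (KᵀK)⁻¹·Kᵀ·(x' − x̄) = [-25]
z = y + H·x̄ = [-25] + [24] = [-1]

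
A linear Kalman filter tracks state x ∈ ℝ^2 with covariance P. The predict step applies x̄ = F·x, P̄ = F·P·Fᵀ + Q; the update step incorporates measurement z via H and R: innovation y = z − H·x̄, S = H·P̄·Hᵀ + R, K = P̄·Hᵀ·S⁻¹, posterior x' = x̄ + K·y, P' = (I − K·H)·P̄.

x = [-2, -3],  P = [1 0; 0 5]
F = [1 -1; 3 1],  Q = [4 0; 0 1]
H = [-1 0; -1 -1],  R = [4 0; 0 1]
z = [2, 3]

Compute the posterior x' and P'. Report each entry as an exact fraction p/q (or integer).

x' = [-16/61, -381/122]
P' = [156/61 -148/61; -148/61 395/122]

x̄ = F·x = [1, -9]
P̄ = F·P·Fᵀ + Q = [10 -2; -2 15]
y = z − H·x̄ = [3, -5]
S = H·P̄·Hᵀ + R = [14 8; 8 22]
K = P̄·Hᵀ·S⁻¹ = [-39/61 -8/61; 37/61 -99/122]
x' = x̄ + K·y = [-16/61, -381/122]
P' = (I − K·H)·P̄ = [156/61 -148/61; -148/61 395/122]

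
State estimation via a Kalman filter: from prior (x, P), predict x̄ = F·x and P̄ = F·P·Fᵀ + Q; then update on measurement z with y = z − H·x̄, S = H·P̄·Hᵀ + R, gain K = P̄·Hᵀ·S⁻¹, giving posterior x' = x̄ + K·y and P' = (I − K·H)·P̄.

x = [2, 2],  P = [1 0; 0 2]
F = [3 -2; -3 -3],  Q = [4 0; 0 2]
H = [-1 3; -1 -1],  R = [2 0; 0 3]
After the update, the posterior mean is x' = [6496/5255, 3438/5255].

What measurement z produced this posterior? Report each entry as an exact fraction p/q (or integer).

z = [1, -2]

x̄ = F·x = [2, -12]
P̄ = F·P·Fᵀ + Q = [21 3; 3 29]
S = H·P̄·Hᵀ + R = [266 -72; -72 59]
K = P̄·Hᵀ·S⁻¹ = [-1218/5255 -3624/5255; 1326/5255 -1232/5255]
x' − x̄ = [-4014/5255, 66498/5255] = K·y
y = (KᵀK)⁻¹·Kᵀ·(x' − x̄) = [39, -12]
z = y + H·x̄ = [39, -12] + [-38, 10] = [1, -2]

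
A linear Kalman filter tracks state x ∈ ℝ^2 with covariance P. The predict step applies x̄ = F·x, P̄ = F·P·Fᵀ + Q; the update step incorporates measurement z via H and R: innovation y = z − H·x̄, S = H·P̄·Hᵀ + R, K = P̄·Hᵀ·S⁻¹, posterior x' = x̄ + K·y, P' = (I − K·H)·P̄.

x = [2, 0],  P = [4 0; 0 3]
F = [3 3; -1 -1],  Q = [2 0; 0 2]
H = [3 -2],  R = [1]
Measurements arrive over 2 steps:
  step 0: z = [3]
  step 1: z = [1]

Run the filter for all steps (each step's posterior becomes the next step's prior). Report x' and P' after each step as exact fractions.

step 0: x' = [39/46, -11/46], P' = [641/874 843/874; 843/874 1305/874]
step 1: x' = [13308/46307, -17202/231535], P' = [33898/46307 44592/46307; 44592/46307 345302/231535]

step 0: x̄ = F·x = [6, -2]
step 0: P̄ = F·P·Fᵀ + Q = [65 -21; -21 9]
step 0: y = z − H·x̄ = [-19]
step 0: S = H·P̄·Hᵀ + R = [874]
step 0: K = P̄·Hᵀ·S⁻¹ = [237/874; -81/874]
step 0: x' = x̄ + K·y = [39/46, -11/46]
step 0: P' = (I − K·H)·P̄ = [641/874 843/874; 843/874 1305/874]
step 1: x̄ = F·x = [42/23, -14/23]
step 1: P̄ = F·P·Fᵀ + Q = [17218/437 -5448/437; -5448/437 2690/437]
step 1: y = z − H·x̄ = [-131/23]
step 1: S = H·P̄·Hᵀ + R = [231535/437]
step 1: K = P̄·Hᵀ·S⁻¹ = [12510/46307; -21724/231535]
step 1: x' = x̄ + K·y = [13308/46307, -17202/231535]
step 1: P' = (I − K·H)·P̄ = [33898/46307 44592/46307; 44592/46307 345302/231535]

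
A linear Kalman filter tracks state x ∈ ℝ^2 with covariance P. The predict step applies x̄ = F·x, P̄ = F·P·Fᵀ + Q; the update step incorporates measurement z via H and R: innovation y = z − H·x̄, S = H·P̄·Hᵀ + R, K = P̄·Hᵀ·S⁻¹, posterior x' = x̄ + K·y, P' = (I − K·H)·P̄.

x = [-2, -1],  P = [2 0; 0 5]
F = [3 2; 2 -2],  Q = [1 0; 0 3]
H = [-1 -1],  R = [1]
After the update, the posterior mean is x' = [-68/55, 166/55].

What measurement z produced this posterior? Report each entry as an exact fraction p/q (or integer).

z = [-2]

x̄ = F·x = [-8, -2]
P̄ = F·P·Fᵀ + Q = [39 -8; -8 31]
S = H·P̄·Hᵀ + R = [55]
K = P̄·Hᵀ·S⁻¹ = [-31/55; -23/55]
x' − x̄ = [372/55, 276/55] = K·y
y = (KᵀK)⁻¹·Kᵀ·(x' − x̄) = [-12]
z = y + H·x̄ = [-12] + [10] = [-2]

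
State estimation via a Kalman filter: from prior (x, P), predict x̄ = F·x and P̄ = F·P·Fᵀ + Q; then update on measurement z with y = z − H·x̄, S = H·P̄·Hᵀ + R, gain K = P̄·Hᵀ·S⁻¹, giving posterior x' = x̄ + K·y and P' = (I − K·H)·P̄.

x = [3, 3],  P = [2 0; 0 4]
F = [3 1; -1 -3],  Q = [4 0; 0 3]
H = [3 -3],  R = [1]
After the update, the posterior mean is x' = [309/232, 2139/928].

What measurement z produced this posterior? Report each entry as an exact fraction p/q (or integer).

z = [-3]

x̄ = F·x = [12, -12]
P̄ = F·P·Fᵀ + Q = [26 -18; -18 41]
S = H·P̄·Hᵀ + R = [928]
K = P̄·Hᵀ·S⁻¹ = [33/232; -177/928]
x' − x̄ = [-2475/232, 13275/928] = K·y
y = (KᵀK)⁻¹·Kᵀ·(x' − x̄) = [-75]
z = y + H·x̄ = [-75] + [72] = [-3]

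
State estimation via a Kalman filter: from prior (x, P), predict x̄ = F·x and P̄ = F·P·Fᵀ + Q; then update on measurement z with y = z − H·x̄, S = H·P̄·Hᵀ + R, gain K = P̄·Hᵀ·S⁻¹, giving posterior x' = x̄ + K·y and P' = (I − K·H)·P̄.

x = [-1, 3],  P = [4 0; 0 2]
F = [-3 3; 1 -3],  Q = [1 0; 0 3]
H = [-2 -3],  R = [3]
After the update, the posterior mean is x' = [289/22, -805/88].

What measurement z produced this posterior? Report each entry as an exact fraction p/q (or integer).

x̄ = F·x = [12, -10]
P̄ = F·P·Fᵀ + Q = [55 -30; -30 25]
S = H·P̄·Hᵀ + R = [88]
K = P̄·Hᵀ·S⁻¹ = [-5/22; -15/88]
x' − x̄ = [25/22, 75/88] = K·y
y = (KᵀK)⁻¹·Kᵀ·(x' − x̄) = [-5]
z = y + H·x̄ = [-5] + [6] = [1]

z = [1]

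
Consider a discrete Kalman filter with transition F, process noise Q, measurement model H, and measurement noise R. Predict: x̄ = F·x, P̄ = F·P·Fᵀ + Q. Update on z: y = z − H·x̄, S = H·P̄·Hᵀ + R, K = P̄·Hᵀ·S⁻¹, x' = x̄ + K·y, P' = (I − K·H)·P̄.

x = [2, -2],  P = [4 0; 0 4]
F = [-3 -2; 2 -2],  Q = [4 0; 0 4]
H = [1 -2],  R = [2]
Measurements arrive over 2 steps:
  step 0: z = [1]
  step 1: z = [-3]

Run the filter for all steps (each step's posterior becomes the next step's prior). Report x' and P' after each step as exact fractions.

step 0: x̄ = F·x = [-2, 8]
step 0: P̄ = F·P·Fᵀ + Q = [56 -8; -8 36]
step 0: y = z − H·x̄ = [19]
step 0: S = H·P̄·Hᵀ + R = [234]
step 0: K = P̄·Hᵀ·S⁻¹ = [4/13; -40/117]
step 0: x' = x̄ + K·y = [50/13, 176/117]
step 0: P' = (I − K·H)·P̄ = [440/13 216/13; 216/13 1012/117]
step 1: x̄ = F·x = [-1702/117, 548/117]
step 1: P̄ = F·P·Fᵀ + Q = [63484/117 -15824/117; -15824/117 4804/117]
step 1: y = z − H·x̄ = [2447/117]
step 1: S = H·P̄·Hᵀ + R = [146230/117]
step 1: K = P̄·Hᵀ·S⁻¹ = [47566/73115; -12716/73115]
step 1: x' = x̄ + K·y = [-68784/73115, 76504/73115]
step 1: P' = (I − K·H)·P̄ = [996444/73115 450656/73115; 450656/73115 238044/73115]

step 0: x' = [50/13, 176/117], P' = [440/13 216/13; 216/13 1012/117]
step 1: x' = [-68784/73115, 76504/73115], P' = [996444/73115 450656/73115; 450656/73115 238044/73115]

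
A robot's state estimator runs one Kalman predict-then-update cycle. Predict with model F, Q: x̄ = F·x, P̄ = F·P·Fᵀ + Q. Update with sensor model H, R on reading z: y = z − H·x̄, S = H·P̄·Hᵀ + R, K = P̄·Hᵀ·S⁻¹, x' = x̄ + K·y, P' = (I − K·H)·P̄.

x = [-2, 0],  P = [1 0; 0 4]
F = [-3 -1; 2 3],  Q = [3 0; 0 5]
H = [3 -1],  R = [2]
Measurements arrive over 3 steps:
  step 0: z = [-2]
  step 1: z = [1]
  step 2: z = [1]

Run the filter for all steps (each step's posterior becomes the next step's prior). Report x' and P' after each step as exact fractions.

step 0: x̄ = F·x = [6, -4]
step 0: P̄ = F·P·Fᵀ + Q = [16 -18; -18 45]
step 0: y = z − H·x̄ = [-24]
step 0: S = H·P̄·Hᵀ + R = [299]
step 0: K = P̄·Hᵀ·S⁻¹ = [66/299; -99/299]
step 0: x' = x̄ + K·y = [210/299, 1180/299]
step 0: P' = (I − K·H)·P̄ = [428/299 1152/299; 1152/299 3654/299]
step 1: x̄ = F·x = [-1810/299, 3960/299]
step 1: P̄ = F·P·Fᵀ + Q = [15315/299 -26202/299; -26202/299 49917/299]
step 1: y = z − H·x̄ = [9689/299]
step 1: S = H·P̄·Hᵀ + R = [345562/299]
step 1: K = P̄·Hᵀ·S⁻¹ = [72147/345562; -128523/345562]
step 1: x' = x̄ + K·y = [246037/345562, 411927/345562]
step 1: P' = (I − K·H)·P̄ = [291279/345562 729543/345562; 729543/345562 2445675/345562]
step 2: x̄ = F·x = [-575019/172781, 1727855/345562]
step 2: P̄ = F·P·Fᵀ + Q = [5240565/172781 -8554836/172781; -8554836/172781 33658517/345562]
step 2: y = z − H·x̄ = [5523531/345562]
step 2: S = H·P̄·Hᵀ + R = [231337843/345562]
step 2: K = P̄·Hᵀ·S⁻¹ = [48553062/231337843; -84987533/231337843]
step 2: x' = x̄ + K·y = [6184224/231337843, -201738109/231337843]
step 2: P' = (I − K·H)·P̄ = [194703633/231337843 487004775/231337843; 487004775/231337843 1630989391/231337843]

step 0: x' = [210/299, 1180/299], P' = [428/299 1152/299; 1152/299 3654/299]
step 1: x' = [246037/345562, 411927/345562], P' = [291279/345562 729543/345562; 729543/345562 2445675/345562]
step 2: x' = [6184224/231337843, -201738109/231337843], P' = [194703633/231337843 487004775/231337843; 487004775/231337843 1630989391/231337843]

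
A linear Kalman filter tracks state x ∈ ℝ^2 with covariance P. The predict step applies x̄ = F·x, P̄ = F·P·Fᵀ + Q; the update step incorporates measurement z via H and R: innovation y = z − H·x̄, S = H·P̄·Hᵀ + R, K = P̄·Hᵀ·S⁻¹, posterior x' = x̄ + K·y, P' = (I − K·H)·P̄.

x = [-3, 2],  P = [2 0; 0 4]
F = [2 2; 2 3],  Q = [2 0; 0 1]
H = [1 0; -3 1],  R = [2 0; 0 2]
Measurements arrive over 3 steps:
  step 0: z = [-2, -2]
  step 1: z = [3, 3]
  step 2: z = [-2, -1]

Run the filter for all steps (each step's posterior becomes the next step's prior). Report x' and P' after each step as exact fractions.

step 0: x' = [-2/47, -44/47], P' = [99/94 251/94; 251/94 775/94]
step 1: x' = [25027/35770, 135071/35770], P' = [19213/17885 48119/17885; 48119/17885 145687/17885]
step 2: x' = [-2835479/6789062, -10137245/6789062], P' = [3640030/3394531 9111288/3394531; 9111288/3394531 27580428/3394531]

step 0: x̄ = F·x = [-2, 0]
step 0: P̄ = F·P·Fᵀ + Q = [26 32; 32 45]
step 0: y = z − H·x̄ = [0, -8]
step 0: S = H·P̄·Hᵀ + R = [28 -46; -46 89]
step 0: K = P̄·Hᵀ·S⁻¹ = [99/188 -23/94; 251/188 11/94]
step 0: x' = x̄ + K·y = [-2/47, -44/47]
step 0: P' = (I − K·H)·P̄ = [99/94 251/94; 251/94 775/94]
step 1: x̄ = F·x = [-92/47, -136/47]
step 1: P̄ = F·P·Fᵀ + Q = [2846/47 3778/47; 3778/47 10477/94]
step 1: y = z − H·x̄ = [233/47, 1/47]
step 1: S = H·P̄·Hᵀ + R = [2940/47 -4760/47; -4760/47 16557/94]
step 1: K = P̄·Hᵀ·S⁻¹ = [19213/35770 -136/511; 48119/35770 19/511]
step 1: x' = x̄ + K·y = [25027/35770, 135071/35770]
step 1: P' = (I − K·H)·P̄ = [19213/17885 48119/17885; 48119/17885 145687/17885]
step 2: x̄ = F·x = [160098/17885, 455267/35770]
step 2: P̄ = F·P·Fᵀ + Q = [1080322/17885 1432164/17885; 1432164/17885 1983348/17885]
step 2: y = z − H·x̄ = [-195868/17885, 469551/35770]
step 2: S = H·P̄·Hᵀ + R = [1116092/17885 -1808802/17885; -1808802/17885 3149032/17885]
step 2: K = P̄·Hᵀ·S⁻¹ = [1820015/3394531 -904401/3394531; 4555644/3394531 123282/3394531]
step 2: x' = x̄ + K·y = [-2835479/6789062, -10137245/6789062]
step 2: P' = (I − K·H)·P̄ = [3640030/3394531 9111288/3394531; 9111288/3394531 27580428/3394531]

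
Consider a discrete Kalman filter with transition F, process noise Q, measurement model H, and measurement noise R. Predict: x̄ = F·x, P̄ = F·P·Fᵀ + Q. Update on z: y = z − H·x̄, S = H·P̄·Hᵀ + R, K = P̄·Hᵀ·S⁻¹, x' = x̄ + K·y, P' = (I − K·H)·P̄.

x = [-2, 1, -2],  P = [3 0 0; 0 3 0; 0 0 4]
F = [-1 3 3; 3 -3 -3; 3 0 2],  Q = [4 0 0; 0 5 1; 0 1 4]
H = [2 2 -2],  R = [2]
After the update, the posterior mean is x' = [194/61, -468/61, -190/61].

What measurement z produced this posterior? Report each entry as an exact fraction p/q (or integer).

x̄ = F·x = [-1, -3, -10]
P̄ = F·P·Fᵀ + Q = [70 -72 15; -72 95 4; 15 4 47]
S = H·P̄·Hᵀ + R = [122]
K = P̄·Hᵀ·S⁻¹ = [-17/61; 19/61; -28/61]
x' − x̄ = [255/61, -285/61, 420/61] = K·y
y = (KᵀK)⁻¹·Kᵀ·(x' − x̄) = [-15]
z = y + H·x̄ = [-15] + [12] = [-3]

z = [-3]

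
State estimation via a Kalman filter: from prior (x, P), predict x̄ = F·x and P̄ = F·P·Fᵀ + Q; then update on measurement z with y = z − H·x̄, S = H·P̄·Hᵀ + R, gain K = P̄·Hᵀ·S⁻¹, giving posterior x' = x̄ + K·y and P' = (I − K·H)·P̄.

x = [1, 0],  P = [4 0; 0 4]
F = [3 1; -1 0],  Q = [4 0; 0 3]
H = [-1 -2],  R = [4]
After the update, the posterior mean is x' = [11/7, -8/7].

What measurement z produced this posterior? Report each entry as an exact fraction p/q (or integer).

x̄ = F·x = [3, -1]
P̄ = F·P·Fᵀ + Q = [44 -12; -12 7]
S = H·P̄·Hᵀ + R = [28]
K = P̄·Hᵀ·S⁻¹ = [-5/7; -1/14]
x' − x̄ = [-10/7, -1/7] = K·y
y = (KᵀK)⁻¹·Kᵀ·(x' − x̄) = [2]
z = y + H·x̄ = [2] + [-1] = [1]

z = [1]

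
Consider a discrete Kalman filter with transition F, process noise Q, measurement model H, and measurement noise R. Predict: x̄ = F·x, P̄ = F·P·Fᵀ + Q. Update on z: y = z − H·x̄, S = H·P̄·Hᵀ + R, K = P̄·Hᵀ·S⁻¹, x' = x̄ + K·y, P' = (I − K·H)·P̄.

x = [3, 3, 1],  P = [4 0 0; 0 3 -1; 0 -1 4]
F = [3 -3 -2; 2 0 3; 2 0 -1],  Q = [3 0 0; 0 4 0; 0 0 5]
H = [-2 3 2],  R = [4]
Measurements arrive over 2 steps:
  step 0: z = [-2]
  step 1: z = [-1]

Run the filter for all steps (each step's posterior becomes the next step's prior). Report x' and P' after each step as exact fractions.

step 0: x̄ = F·x = [-2, 9, 5]
step 0: P̄ = F·P·Fᵀ + Q = [70 9 29; 9 56 4; 29 4 25]
step 0: y = z − H·x̄ = [-43]
step 0: S = H·P̄·Hᵀ + R = [596]
step 0: K = P̄·Hᵀ·S⁻¹ = [-55/596; 79/298; 1/149]
step 0: x' = x̄ + K·y = [1173/596, -715/298, 702/149]
step 0: P' = (I − K·H)·P̄ = [38695/596 7027/298 4376/149; 7027/298 2103/149 438/149; 4376/149 438/149 3721/149]
step 1: x̄ = F·x = [2193/596, 5385/298, -231/298]
step 1: P̄ = F·P·Fᵀ + Q = [43291/596 65147/298 30171/298; 65147/298 125292/149 45036/149; 30171/298 45036/149 25657/149]
step 1: y = z − H·x̄ = [-6899/149]
step 1: S = H·P̄·Hᵀ + R = [1303009/149]
step 1: K = P̄·Hᵀ·S⁻¹ = [106246/1303009; 400801/1303009; 156251/1303009]
step 1: x' = x̄ + K·y = [-499771/5212036, 9976183/2606018, -16489573/2606018]
step 1: P' = (I − K·H)·P̄ = [75541695/5212036 -1878381/2606018 41013403/2606018; -1878381/2606018 17551423/1303009 -26464723/1303009; 41013403/2606018 -26464723/1303009 60516288/1303009]

step 0: x' = [1173/596, -715/298, 702/149], P' = [38695/596 7027/298 4376/149; 7027/298 2103/149 438/149; 4376/149 438/149 3721/149]
step 1: x' = [-499771/5212036, 9976183/2606018, -16489573/2606018], P' = [75541695/5212036 -1878381/2606018 41013403/2606018; -1878381/2606018 17551423/1303009 -26464723/1303009; 41013403/2606018 -26464723/1303009 60516288/1303009]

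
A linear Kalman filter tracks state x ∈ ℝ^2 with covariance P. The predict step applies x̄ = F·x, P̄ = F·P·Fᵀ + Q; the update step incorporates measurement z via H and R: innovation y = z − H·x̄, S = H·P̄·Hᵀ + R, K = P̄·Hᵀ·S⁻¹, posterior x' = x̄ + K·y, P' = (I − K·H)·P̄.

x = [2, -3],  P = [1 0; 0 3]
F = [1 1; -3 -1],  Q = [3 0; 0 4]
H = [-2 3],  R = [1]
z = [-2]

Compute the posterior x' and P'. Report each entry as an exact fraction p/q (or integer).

x̄ = F·x = [-1, -3]
P̄ = F·P·Fᵀ + Q = [7 -6; -6 16]
y = z − H·x̄ = [5]
S = H·P̄·Hᵀ + R = [245]
K = P̄·Hᵀ·S⁻¹ = [-32/245; 12/49]
x' = x̄ + K·y = [-81/49, -87/49]
P' = (I − K·H)·P̄ = [691/245 90/49; 90/49 64/49]

x' = [-81/49, -87/49]
P' = [691/245 90/49; 90/49 64/49]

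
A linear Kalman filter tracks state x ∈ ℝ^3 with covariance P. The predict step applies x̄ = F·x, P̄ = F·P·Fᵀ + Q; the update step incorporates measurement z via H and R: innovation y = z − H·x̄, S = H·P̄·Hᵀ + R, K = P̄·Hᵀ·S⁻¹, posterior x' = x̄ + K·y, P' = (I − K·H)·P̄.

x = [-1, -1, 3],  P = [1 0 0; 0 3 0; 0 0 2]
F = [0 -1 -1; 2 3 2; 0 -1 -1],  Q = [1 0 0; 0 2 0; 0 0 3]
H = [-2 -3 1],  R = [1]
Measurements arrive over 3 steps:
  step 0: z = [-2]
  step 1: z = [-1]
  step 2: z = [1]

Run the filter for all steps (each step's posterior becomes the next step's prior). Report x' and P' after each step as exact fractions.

step 0: x̄ = F·x = [-2, 1, -2]
step 0: P̄ = F·P·Fᵀ + Q = [6 -13 5; -13 41 -13; 5 -13 8]
step 0: y = z − H·x̄ = [-1]
step 0: S = H·P̄·Hᵀ + R = [304]
step 0: K = P̄·Hᵀ·S⁻¹ = [2/19; -55/152; 37/304]
step 0: x' = x̄ + K·y = [-40/19, 207/152, -645/304]
step 0: P' = (I − K·H)·P̄ = [50/19 -27/19 21/19; -27/19 91/76 59/152; 21/19 59/152 1063/304]
step 1: x̄ = F·x = [231/304, -83/19, 231/304]
step 1: P̄ = F·P·Fᵀ + Q = [1967/304 -226/19 1663/304; -226/19 641/19 -226/19; 1663/304 -226/19 2575/304]
step 1: y = z − H·x̄ = [-4057/304]
step 1: S = H·P̄·Hᵀ + R = [74703/304]
step 1: K = P̄·Hᵀ·S⁻¹ = [2859/24901; -27152/74703; 10097/74703]
step 1: x' = x̄ + K·y = [-19233/24901, 36020/74703, -77984/74703]
step 1: P' = (I − K·H)·P̄ = [80456/24901 -40837/24901 41260/24901; -40837/24901 95141/74703 13249/74703; 41260/24901 13249/74703 297404/74703]
step 2: x̄ = F·x = [13988/24901, -163306/74703, 13988/24901]
step 2: P̄ = F·P·Fᵀ + Q = [164582/24901 -316338/24901 139681/24901; -316338/24901 2839859/74703 -316338/24901; 139681/24901 -316338/24901 214384/24901]
step 2: y = z − H·x̄ = [-124417/24901]
step 2: S = H·P̄·Hᵀ + R = [6960438/24901]
step 2: K = P̄·Hᵀ·S⁻¹ = [253177/2320146; -2523521/6960438; 442018/3480219]
step 2: x' = x̄ + K·y = [38339/2320146, -2607319/6960438, -253534/3480219]
step 2: P' = (I − K·H)·P̄ = [2537495/773382 -3817231/2320146 2013227/1160073; -3817231/2320146 8864273/6960438 582956/3480219; 2013227/1160073 582956/3480219 14270248/3480219]

step 0: x' = [-40/19, 207/152, -645/304], P' = [50/19 -27/19 21/19; -27/19 91/76 59/152; 21/19 59/152 1063/304]
step 1: x' = [-19233/24901, 36020/74703, -77984/74703], P' = [80456/24901 -40837/24901 41260/24901; -40837/24901 95141/74703 13249/74703; 41260/24901 13249/74703 297404/74703]
step 2: x' = [38339/2320146, -2607319/6960438, -253534/3480219], P' = [2537495/773382 -3817231/2320146 2013227/1160073; -3817231/2320146 8864273/6960438 582956/3480219; 2013227/1160073 582956/3480219 14270248/3480219]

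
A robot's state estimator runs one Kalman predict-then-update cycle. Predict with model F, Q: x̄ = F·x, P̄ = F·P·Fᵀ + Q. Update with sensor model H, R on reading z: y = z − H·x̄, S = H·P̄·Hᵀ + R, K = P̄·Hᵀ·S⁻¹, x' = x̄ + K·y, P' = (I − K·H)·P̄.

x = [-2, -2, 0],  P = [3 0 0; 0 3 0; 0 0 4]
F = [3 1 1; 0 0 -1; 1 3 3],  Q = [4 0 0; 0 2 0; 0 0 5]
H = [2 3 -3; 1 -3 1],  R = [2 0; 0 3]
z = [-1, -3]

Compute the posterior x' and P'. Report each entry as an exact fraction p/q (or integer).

x' = [-307334/86301, -103706/86301, -278701/86301]
P' = [338246/86301 210416/86301 422668/86301; 210416/86301 183458/86301 321862/86301; 422668/86301 321862/86301 611972/86301]

x̄ = F·x = [-8, 0, -8]
P̄ = F·P·Fᵀ + Q = [38 -4 30; -4 6 -12; 30 -12 71]
y = z − H·x̄ = [-9, 13]
S = H·P̄·Hᵀ + R = [655 -353; -353 322]
K = P̄·Hᵀ·S⁻¹ = [19868/86301 43222/86301; 2810/86301 -6032/86301; -12497/86301 23018/86301]
x' = x̄ + K·y = [-307334/86301, -103706/86301, -278701/86301]
P' = (I − K·H)·P̄ = [338246/86301 210416/86301 422668/86301; 210416/86301 183458/86301 321862/86301; 422668/86301 321862/86301 611972/86301]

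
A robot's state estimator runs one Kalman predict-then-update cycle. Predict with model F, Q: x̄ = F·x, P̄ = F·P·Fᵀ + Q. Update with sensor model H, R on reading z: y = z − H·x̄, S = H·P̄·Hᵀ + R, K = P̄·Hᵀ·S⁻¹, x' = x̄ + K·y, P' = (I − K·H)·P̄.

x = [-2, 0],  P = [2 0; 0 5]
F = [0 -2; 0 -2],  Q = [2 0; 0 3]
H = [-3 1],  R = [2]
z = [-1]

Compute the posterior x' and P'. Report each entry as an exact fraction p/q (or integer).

x̄ = F·x = [0, 0]
P̄ = F·P·Fᵀ + Q = [22 20; 20 23]
y = z − H·x̄ = [-1]
S = H·P̄·Hᵀ + R = [103]
K = P̄·Hᵀ·S⁻¹ = [-46/103; -37/103]
x' = x̄ + K·y = [46/103, 37/103]
P' = (I − K·H)·P̄ = [150/103 358/103; 358/103 1000/103]

x' = [46/103, 37/103]
P' = [150/103 358/103; 358/103 1000/103]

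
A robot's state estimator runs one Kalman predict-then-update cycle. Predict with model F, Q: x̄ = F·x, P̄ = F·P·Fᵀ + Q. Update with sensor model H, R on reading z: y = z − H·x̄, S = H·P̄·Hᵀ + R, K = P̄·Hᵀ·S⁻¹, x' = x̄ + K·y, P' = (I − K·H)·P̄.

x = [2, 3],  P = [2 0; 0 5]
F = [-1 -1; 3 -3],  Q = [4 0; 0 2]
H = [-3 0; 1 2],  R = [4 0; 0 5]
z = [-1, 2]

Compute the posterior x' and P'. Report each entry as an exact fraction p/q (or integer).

x' = [3041/24567, 23179/24567]
P' = [10364/24567 -4892/24567; -4892/24567 32366/24567]

x̄ = F·x = [-5, -3]
P̄ = F·P·Fᵀ + Q = [11 9; 9 65]
y = z − H·x̄ = [-16, 13]
S = H·P̄·Hᵀ + R = [103 -87; -87 312]
K = P̄·Hᵀ·S⁻¹ = [-2591/8189 116/24567; 1223/8189 11968/24567]
x' = x̄ + K·y = [3041/24567, 23179/24567]
P' = (I − K·H)·P̄ = [10364/24567 -4892/24567; -4892/24567 32366/24567]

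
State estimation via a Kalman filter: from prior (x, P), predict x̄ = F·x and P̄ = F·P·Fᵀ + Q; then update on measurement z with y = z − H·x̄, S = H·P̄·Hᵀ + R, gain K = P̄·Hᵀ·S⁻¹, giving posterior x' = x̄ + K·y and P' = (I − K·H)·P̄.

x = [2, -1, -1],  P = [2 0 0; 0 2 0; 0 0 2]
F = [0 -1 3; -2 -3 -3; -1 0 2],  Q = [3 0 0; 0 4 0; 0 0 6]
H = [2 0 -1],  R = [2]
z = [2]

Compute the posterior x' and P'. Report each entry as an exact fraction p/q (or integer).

x̄ = F·x = [-2, 2, -4]
P̄ = F·P·Fᵀ + Q = [23 -12 12; -12 48 -8; 12 -8 16]
y = z − H·x̄ = [2]
S = H·P̄·Hᵀ + R = [62]
K = P̄·Hᵀ·S⁻¹ = [17/31; -8/31; 4/31]
x' = x̄ + K·y = [-28/31, 46/31, -116/31]
P' = (I − K·H)·P̄ = [135/31 -100/31 236/31; -100/31 1360/31 -184/31; 236/31 -184/31 464/31]

x' = [-28/31, 46/31, -116/31]
P' = [135/31 -100/31 236/31; -100/31 1360/31 -184/31; 236/31 -184/31 464/31]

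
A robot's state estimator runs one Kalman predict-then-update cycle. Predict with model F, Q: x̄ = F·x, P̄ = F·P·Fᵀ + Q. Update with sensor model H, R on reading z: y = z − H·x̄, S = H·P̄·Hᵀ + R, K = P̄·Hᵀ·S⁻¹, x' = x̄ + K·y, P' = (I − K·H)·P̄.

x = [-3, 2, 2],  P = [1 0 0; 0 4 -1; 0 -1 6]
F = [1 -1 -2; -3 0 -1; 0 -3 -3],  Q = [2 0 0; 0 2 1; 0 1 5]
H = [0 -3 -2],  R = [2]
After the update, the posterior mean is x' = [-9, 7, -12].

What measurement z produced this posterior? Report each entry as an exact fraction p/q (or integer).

x̄ = F·x = [-9, 7, -12]
P̄ = F·P·Fᵀ + Q = [27 8 39; 8 17 16; 39 16 77]
S = H·P̄·Hᵀ + R = [655]
K = P̄·Hᵀ·S⁻¹ = [-102/655; -83/655; -202/655]
x' − x̄ = [0, 0, 0] = K·y
y = (KᵀK)⁻¹·Kᵀ·(x' − x̄) = [0]
z = y + H·x̄ = [0] + [3] = [3]

z = [3]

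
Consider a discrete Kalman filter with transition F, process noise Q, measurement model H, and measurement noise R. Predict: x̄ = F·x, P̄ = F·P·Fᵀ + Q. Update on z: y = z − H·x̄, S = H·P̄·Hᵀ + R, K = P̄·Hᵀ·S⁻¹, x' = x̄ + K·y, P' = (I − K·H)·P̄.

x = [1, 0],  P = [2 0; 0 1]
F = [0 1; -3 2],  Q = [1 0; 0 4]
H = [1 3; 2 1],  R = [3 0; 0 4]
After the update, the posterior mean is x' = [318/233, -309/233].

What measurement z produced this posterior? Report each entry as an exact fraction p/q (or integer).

x̄ = F·x = [0, -3]
P̄ = F·P·Fᵀ + Q = [2 2; 2 26]
S = H·P̄·Hᵀ + R = [251 96; 96 46]
K = P̄·Hᵀ·S⁻¹ = [-104/1165 369/1165; 80/233 -15/233]
x' − x̄ = [318/233, 390/233] = K·y
y = (KᵀK)⁻¹·Kᵀ·(x' − x̄) = [6, 6]
z = y + H·x̄ = [6, 6] + [-9, -3] = [-3, 3]

z = [-3, 3]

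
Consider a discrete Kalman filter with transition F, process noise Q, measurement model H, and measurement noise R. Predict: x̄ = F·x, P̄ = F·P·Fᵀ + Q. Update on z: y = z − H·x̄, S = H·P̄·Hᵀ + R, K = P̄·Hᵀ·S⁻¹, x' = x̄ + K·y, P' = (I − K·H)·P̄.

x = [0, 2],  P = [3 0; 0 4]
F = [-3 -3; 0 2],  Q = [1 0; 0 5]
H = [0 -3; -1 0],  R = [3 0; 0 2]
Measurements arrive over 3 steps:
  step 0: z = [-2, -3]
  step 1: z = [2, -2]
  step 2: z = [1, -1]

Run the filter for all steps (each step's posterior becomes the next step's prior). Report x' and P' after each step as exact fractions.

step 0: x' = [71/26, 139/208], P' = [74/39 -1/52; -1/52 135/416]
step 1: x' = [43456/45819, -18767/30546], P' = [83362/45819 -127/15273; -127/15273 6439/20364]
step 2: x' = [5153824/6515967, -3373749/8687956], P' = [3940886/2171989 -18809/2171989; -18809/2171989 2746171/8687956]

step 0: x̄ = F·x = [-6, 4]
step 0: P̄ = F·P·Fᵀ + Q = [64 -24; -24 21]
step 0: y = z − H·x̄ = [10, -9]
step 0: S = H·P̄·Hᵀ + R = [192 -72; -72 66]
step 0: K = P̄·Hᵀ·S⁻¹ = [1/52 -37/39; -135/416 1/104]
step 0: x' = x̄ + K·y = [71/26, 139/208]
step 0: P' = (I − K·H)·P̄ = [74/39 -1/52; -1/52 135/416]
step 1: x̄ = F·x = [-2121/208, 139/104]
step 1: P̄ = F·P·Fᵀ + Q = [8591/416 -381/208; -381/208 655/104]
step 1: y = z − H·x̄ = [625/104, -2537/208]
step 1: S = H·P̄·Hᵀ + R = [6207/104 -1143/208; -1143/208 9423/416]
step 1: K = P̄·Hᵀ·S⁻¹ = [127/15273 -41681/45819; -6439/20364 127/30546]
step 1: x' = x̄ + K·y = [43456/45819, -18767/30546]
step 1: P' = (I − K·H)·P̄ = [83362/45819 -127/15273; -127/15273 6439/20364]
step 2: x̄ = F·x = [-30611/30546, -18767/15273]
step 2: P̄ = F·P·Fᵀ + Q = [408715/20364 -18809/10182; -18809/10182 31894/5091]
step 2: y = z − H·x̄ = [-13676/5091, -61157/30546]
step 2: S = H·P̄·Hᵀ + R = [100773/1697 -18809/3394; -18809/3394 449443/20364]
step 2: K = P̄·Hᵀ·S⁻¹ = [18809/2171989 -1970443/2171989; -2746171/8687956 18809/4343978]
step 2: x' = x̄ + K·y = [5153824/6515967, -3373749/8687956]
step 2: P' = (I − K·H)·P̄ = [3940886/2171989 -18809/2171989; -18809/2171989 2746171/8687956]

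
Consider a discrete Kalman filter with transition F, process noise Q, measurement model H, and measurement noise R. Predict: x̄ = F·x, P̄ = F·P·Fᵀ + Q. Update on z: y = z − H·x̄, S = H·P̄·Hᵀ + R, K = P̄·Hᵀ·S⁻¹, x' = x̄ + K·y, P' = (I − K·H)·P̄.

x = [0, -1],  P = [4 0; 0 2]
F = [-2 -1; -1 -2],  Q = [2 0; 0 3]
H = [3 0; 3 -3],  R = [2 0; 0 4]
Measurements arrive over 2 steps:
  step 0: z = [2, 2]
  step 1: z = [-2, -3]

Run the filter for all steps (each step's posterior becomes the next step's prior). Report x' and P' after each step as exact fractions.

step 0: x' = [4675/6781, 809/6781], P' = [1484/6781 1452/6781; 1452/6781 4272/6781]
step 1: x' = [-4796959/6686296, 1487077/6686296], P' = [703151/3343148 681539/3343148; 681539/3343148 2021431/3343148]

step 0: x̄ = F·x = [1, 2]
step 0: P̄ = F·P·Fᵀ + Q = [20 12; 12 15]
step 0: y = z − H·x̄ = [-1, 5]
step 0: S = H·P̄·Hᵀ + R = [182 72; 72 103]
step 0: K = P̄·Hᵀ·S⁻¹ = [2226/6781 24/6781; 2178/6781 -2115/6781]
step 0: x' = x̄ + K·y = [4675/6781, 809/6781]
step 0: P' = (I − K·H)·P̄ = [1484/6781 1452/6781; 1452/6781 4272/6781]
step 1: x̄ = F·x = [-10159/6781, -6293/6781]
step 1: P̄ = F·P·Fᵀ + Q = [29578/6781 18772/6781; 18772/6781 44723/6781]
step 1: y = z − H·x̄ = [16915/6781, -8745/6781]
step 1: S = H·P̄·Hᵀ + R = [279764/6781 97254/6781; 97254/6781 357937/6781]
step 1: K = P̄·Hᵀ·S⁻¹ = [2109453/6686296 16209/3343148; 2044617/6686296 -1004919/3343148]
step 1: x' = x̄ + K·y = [-4796959/6686296, 1487077/6686296]
step 1: P' = (I − K·H)·P̄ = [703151/3343148 681539/3343148; 681539/3343148 2021431/3343148]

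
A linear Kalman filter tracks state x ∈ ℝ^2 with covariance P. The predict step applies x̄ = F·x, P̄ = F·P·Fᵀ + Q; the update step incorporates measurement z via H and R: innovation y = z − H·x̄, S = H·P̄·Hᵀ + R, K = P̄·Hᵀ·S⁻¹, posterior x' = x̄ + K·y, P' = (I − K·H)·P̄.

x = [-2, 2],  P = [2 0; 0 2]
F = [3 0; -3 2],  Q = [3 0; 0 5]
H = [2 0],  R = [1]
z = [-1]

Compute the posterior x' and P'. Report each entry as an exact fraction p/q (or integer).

x' = [-48/85, 454/85]
P' = [21/85 -18/85; -18/85 1339/85]

x̄ = F·x = [-6, 10]
P̄ = F·P·Fᵀ + Q = [21 -18; -18 31]
y = z − H·x̄ = [11]
S = H·P̄·Hᵀ + R = [85]
K = P̄·Hᵀ·S⁻¹ = [42/85; -36/85]
x' = x̄ + K·y = [-48/85, 454/85]
P' = (I − K·H)·P̄ = [21/85 -18/85; -18/85 1339/85]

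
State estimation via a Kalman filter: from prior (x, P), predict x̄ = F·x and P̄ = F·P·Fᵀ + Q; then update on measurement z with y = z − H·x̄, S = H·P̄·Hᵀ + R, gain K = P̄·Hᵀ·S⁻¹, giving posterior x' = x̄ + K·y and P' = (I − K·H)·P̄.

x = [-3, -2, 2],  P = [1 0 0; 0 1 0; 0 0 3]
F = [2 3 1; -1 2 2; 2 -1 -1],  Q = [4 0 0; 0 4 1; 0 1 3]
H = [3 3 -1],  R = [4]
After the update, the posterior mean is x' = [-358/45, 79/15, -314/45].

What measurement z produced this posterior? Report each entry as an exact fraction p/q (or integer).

z = [-1]

x̄ = F·x = [-10, 3, -6]
P̄ = F·P·Fᵀ + Q = [20 10 -2; 10 21 -9; -2 -9 11]
S = H·P̄·Hᵀ + R = [630]
K = P̄·Hᵀ·S⁻¹ = [46/315; 17/105; -22/315]
x' − x̄ = [92/45, 34/15, -44/45] = K·y
y = (KᵀK)⁻¹·Kᵀ·(x' − x̄) = [14]
z = y + H·x̄ = [14] + [-15] = [-1]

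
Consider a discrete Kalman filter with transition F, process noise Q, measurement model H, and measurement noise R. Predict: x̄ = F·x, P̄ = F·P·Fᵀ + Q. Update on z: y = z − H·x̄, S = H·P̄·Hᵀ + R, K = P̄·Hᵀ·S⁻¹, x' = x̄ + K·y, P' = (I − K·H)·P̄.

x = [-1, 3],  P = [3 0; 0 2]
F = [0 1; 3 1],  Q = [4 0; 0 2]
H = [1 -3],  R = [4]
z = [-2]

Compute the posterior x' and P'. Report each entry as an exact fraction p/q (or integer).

x' = [3, 455/277]
P' = [6 2; 2 306/277]

x̄ = F·x = [3, 0]
P̄ = F·P·Fᵀ + Q = [6 2; 2 31]
y = z − H·x̄ = [-5]
S = H·P̄·Hᵀ + R = [277]
K = P̄·Hᵀ·S⁻¹ = [0; -91/277]
x' = x̄ + K·y = [3, 455/277]
P' = (I − K·H)·P̄ = [6 2; 2 306/277]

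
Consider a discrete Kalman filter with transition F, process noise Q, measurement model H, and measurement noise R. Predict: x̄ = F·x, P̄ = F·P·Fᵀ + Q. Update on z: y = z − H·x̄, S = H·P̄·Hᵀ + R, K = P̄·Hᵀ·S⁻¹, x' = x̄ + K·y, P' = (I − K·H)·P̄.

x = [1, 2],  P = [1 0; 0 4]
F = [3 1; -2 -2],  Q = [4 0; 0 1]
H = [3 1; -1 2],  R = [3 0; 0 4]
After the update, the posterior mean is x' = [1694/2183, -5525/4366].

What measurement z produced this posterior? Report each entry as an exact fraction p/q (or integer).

x̄ = F·x = [5, -6]
P̄ = F·P·Fᵀ + Q = [17 -14; -14 21]
S = H·P̄·Hᵀ + R = [93 -79; -79 161]
K = P̄·Hᵀ·S⁻¹ = [1201/4366 -631/4366; 1043/8732 3549/8732]
x' − x̄ = [-9221/2183, 20671/4366] = K·y
y = (KᵀK)⁻¹·Kᵀ·(x' − x̄) = [-8, 14]
z = y + H·x̄ = [-8, 14] + [9, -17] = [1, -3]

z = [1, -3]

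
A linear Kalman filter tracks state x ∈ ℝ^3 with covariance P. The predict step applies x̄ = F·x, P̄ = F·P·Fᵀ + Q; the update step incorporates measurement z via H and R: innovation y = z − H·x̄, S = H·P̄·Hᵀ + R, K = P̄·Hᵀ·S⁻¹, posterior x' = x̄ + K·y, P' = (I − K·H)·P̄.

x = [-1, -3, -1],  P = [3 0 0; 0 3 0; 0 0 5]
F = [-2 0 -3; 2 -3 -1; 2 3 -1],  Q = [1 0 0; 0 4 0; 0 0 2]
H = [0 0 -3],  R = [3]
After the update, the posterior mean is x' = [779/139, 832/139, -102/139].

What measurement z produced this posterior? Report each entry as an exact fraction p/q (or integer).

z = [2]

x̄ = F·x = [5, 8, -10]
P̄ = F·P·Fᵀ + Q = [58 3 3; 3 48 -10; 3 -10 46]
S = H·P̄·Hᵀ + R = [417]
K = P̄·Hᵀ·S⁻¹ = [-3/139; 10/139; -46/139]
x' − x̄ = [84/139, -280/139, 1288/139] = K·y
y = (KᵀK)⁻¹·Kᵀ·(x' − x̄) = [-28]
z = y + H·x̄ = [-28] + [30] = [2]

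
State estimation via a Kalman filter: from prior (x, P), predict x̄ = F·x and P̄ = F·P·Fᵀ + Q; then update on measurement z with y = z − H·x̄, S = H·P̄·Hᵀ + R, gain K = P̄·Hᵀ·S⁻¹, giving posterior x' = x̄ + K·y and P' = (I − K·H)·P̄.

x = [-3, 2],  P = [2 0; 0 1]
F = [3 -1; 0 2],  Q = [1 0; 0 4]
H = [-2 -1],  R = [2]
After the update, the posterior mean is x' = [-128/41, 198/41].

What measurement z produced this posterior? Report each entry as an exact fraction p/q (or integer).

x̄ = F·x = [-11, 4]
P̄ = F·P·Fᵀ + Q = [20 -2; -2 8]
S = H·P̄·Hᵀ + R = [82]
K = P̄·Hᵀ·S⁻¹ = [-19/41; -2/41]
x' − x̄ = [323/41, 34/41] = K·y
y = (KᵀK)⁻¹·Kᵀ·(x' − x̄) = [-17]
z = y + H·x̄ = [-17] + [18] = [1]

z = [1]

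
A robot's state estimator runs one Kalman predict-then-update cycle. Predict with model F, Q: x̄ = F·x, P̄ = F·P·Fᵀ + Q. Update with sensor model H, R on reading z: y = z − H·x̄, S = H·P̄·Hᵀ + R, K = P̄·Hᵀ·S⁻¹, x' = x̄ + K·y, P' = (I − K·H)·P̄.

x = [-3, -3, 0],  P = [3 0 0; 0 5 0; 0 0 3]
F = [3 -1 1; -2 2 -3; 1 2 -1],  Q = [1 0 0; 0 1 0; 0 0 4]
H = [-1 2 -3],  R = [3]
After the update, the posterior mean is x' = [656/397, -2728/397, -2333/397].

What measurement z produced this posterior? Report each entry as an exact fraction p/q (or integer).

x̄ = F·x = [-6, 0, -9]
P̄ = F·P·Fᵀ + Q = [36 -37 -4; -37 60 23; -4 23 30]
S = H·P̄·Hᵀ + R = [397]
K = P̄·Hᵀ·S⁻¹ = [-98/397; 88/397; -40/397]
x' − x̄ = [3038/397, -2728/397, 1240/397] = K·y
y = (KᵀK)⁻¹·Kᵀ·(x' − x̄) = [-31]
z = y + H·x̄ = [-31] + [33] = [2]

z = [2]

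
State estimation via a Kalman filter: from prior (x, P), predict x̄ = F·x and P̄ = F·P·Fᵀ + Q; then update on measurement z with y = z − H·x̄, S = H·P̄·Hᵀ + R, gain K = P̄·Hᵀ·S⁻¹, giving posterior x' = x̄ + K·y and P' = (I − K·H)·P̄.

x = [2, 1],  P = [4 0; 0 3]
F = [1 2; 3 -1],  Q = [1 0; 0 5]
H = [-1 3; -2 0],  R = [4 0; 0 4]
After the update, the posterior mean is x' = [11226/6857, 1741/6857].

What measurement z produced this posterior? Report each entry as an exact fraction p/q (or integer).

z = [-1, -3]

x̄ = F·x = [4, 5]
P̄ = F·P·Fᵀ + Q = [17 6; 6 44]
S = H·P̄·Hᵀ + R = [381 -2; -2 72]
K = P̄·Hᵀ·S⁻¹ = [1/6857 -3238/6857; 2262/6857 -1080/6857]
x' − x̄ = [-16202/6857, -32544/6857] = K·y
y = (KᵀK)⁻¹·Kᵀ·(x' − x̄) = [-12, 5]
z = y + H·x̄ = [-12, 5] + [11, -8] = [-1, -3]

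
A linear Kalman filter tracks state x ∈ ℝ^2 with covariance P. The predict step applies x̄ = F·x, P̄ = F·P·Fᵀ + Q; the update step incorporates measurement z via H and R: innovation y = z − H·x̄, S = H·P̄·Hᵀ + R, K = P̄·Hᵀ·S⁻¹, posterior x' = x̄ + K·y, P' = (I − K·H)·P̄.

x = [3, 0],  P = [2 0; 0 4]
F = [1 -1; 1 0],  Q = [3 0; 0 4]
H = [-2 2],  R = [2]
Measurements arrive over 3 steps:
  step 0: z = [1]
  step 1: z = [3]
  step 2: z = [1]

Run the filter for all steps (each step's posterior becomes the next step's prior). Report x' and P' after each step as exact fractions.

step 0: x' = [62/23, 73/23], P' = [109/23 102/23; 102/23 106/23]
step 1: x' = [-22/557, 852/557], P' = [1474/557 1401/557; 1401/557 1595/557]
step 2: x' = [-2855/2309, -7929/11545], P' = [5536/2309 5163/2309; 5163/2309 29444/11545]

step 0: x̄ = F·x = [3, 3]
step 0: P̄ = F·P·Fᵀ + Q = [9 2; 2 6]
step 0: y = z − H·x̄ = [1]
step 0: S = H·P̄·Hᵀ + R = [46]
step 0: K = P̄·Hᵀ·S⁻¹ = [-7/23; 4/23]
step 0: x' = x̄ + K·y = [62/23, 73/23]
step 0: P' = (I − K·H)·P̄ = [109/23 102/23; 102/23 106/23]
step 1: x̄ = F·x = [-11/23, 62/23]
step 1: P̄ = F·P·Fᵀ + Q = [80/23 7/23; 7/23 201/23]
step 1: y = z − H·x̄ = [-77/23]
step 1: S = H·P̄·Hᵀ + R = [1114/23]
step 1: K = P̄·Hᵀ·S⁻¹ = [-73/557; 194/557]
step 1: x' = x̄ + K·y = [-22/557, 852/557]
step 1: P' = (I − K·H)·P̄ = [1474/557 1401/557; 1401/557 1595/557]
step 2: x̄ = F·x = [-874/557, -22/557]
step 2: P̄ = F·P·Fᵀ + Q = [1938/557 73/557; 73/557 3702/557]
step 2: y = z − H·x̄ = [-1147/557]
step 2: S = H·P̄·Hᵀ + R = [23090/557]
step 2: K = P̄·Hᵀ·S⁻¹ = [-373/2309; 3629/11545]
step 2: x' = x̄ + K·y = [-2855/2309, -7929/11545]
step 2: P' = (I − K·H)·P̄ = [5536/2309 5163/2309; 5163/2309 29444/11545]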